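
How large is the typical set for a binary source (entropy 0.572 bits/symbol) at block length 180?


log2|A_typical| = nH = 180 * 0.572 = 102.96, so |A_typical| ~ 2^102.96 = 9.864e+30

9.864e+30


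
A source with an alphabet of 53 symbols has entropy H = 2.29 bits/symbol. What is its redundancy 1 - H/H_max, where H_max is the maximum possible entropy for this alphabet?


H_max = log2(K) = log2(53) = 5.7279 bits/symbol. Redundancy = 1 - H/H_max = 1 - 2.29/5.7279 = 1 - 0.3998 = 0.6002

0.6002


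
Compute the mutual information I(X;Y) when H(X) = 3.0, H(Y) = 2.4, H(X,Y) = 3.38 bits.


I(X;Y) = H(X) + H(Y) - H(X,Y) = 3.0 + 2.4 - 3.38 = 2.02

2.02 bits


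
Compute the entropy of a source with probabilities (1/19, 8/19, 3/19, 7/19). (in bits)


H = -sum(p_i * log2(p_i)). Terms: -(1/19)*log2(1/19) = 0.223575; -(8/19)*log2(8/19) = 0.525443; -(3/19)*log2(3/19) = 0.420468; -(7/19)*log2(7/19) = 0.530737. H = 0.223575 + 0.525443 + 0.420468 + 0.530737 = 1.7002

1.7002 bits


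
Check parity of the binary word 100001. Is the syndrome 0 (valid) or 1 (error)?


Syndrome = XOR of all bits = 1 XOR 0 XOR 0 XOR 0 XOR 0 XOR 1 = 0

0


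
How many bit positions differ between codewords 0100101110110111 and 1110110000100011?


Count differing positions: ^ . ^ . . ^ ^ ^ ^ . . ^ . ^ . . = 8 differences

8


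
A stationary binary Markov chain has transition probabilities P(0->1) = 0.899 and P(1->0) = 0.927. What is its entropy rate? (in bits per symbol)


Stationary distribution: pi_0 = p10/(p01+p10) = 0.5077, pi_1 = 0.4923. Entropy rate H' = pi_0*H(p01) + pi_1*H(p10) = 0.5077*0.4722 + 0.4923*0.377 = 0.4253

0.4253 bits/symbol


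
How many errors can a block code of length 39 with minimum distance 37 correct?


Correction capability = floor((d-1)/2) = floor((37-1)/2) = 18

18 errors


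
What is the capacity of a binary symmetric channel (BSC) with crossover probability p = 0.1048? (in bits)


H(p) = -p*log2(p) - (1-p)*log2(1-p) = -0.1048*log2(0.1048) - 0.8952*log2(0.8952) = 0.341050 + 0.142980 = 0.484. C = 1 - H(p) = 1 - 0.484 = 0.516

0.516 bits


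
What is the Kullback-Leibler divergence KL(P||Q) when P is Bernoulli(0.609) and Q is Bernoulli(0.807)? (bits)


KL = p*log2(p/q) + (1-p)*log2((1-p)/(1-q)) = 0.609*log2(0.609/0.807) + 0.391*log2(0.391/0.193) = 0.1509

0.1509 bits


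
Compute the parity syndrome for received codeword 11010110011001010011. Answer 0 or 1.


Syndrome = XOR of all bits = 1 XOR 1 XOR 0 XOR 1 XOR 0 XOR 1 XOR 1 XOR 0 XOR 0 XOR 1 XOR 1 XOR 0 XOR 0 XOR 1 XOR 0 XOR 1 XOR 0 XOR 0 XOR 1 XOR 1 = 1

1


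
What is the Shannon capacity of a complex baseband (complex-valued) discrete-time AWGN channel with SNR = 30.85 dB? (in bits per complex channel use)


SNR_linear = 10^(30.85/10) = 1216.186; C = log2(1 + SNR_linear) = log2(1 + 1216.186) = 10.2493

10.2493 bits/channel use


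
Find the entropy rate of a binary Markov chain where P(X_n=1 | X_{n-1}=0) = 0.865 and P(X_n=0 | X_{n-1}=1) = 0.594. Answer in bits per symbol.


Stationary distribution: pi_0 = p10/(p01+p10) = 0.4071, pi_1 = 0.5929. Entropy rate H' = pi_0*H(p01) + pi_1*H(p10) = 0.4071*0.571 + 0.5929*0.9744 = 0.8101

0.8101 bits/symbol


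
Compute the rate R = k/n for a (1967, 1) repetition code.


Rate = k/n = 1/1967

1/1967


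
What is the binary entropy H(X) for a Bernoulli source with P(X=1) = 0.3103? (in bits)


H = -p*log2(p) - (1-p)*log2(1-p). -0.3103*log2(0.3103) = 0.523868; -0.6897*log2(0.6897) = 0.369651. H = 0.523868 + 0.369651 = 0.8935

0.8935 bits


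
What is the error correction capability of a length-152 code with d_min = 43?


Correction capability = floor((d-1)/2) = floor((43-1)/2) = 21

21 errors


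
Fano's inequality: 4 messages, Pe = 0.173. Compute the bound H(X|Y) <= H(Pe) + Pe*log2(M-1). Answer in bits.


H(Pe) = -Pe*log2(Pe) - (1-Pe)*log2(1-Pe) = -0.173*log2(0.173) - 0.827*log2(0.827) = 0.437890 + 0.226632 = 0.6645. Pe*log2(M-1) = 0.173*log2(3) = 0.274199. Bound = H(Pe) + Pe*log2(M-1) = 0.437890 + 0.226632 + 0.274199 = 0.9387

0.9387 bits


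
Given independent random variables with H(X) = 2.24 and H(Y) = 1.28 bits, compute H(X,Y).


For independent variables, H(X,Y) = H(X) + H(Y) = 2.24 + 1.28 = 3.52

3.52 bits


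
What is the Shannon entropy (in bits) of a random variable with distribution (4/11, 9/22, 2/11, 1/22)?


H = -sum(p_i * log2(p_i)). Terms: -(4/11)*log2(4/11) = 0.530702; -(9/22)*log2(9/22) = 0.527525; -(2/11)*log2(2/11) = 0.447169; -(1/22)*log2(1/22) = 0.202701. H = 0.530702 + 0.527525 + 0.447169 + 0.202701 = 1.7081

1.7081 bits


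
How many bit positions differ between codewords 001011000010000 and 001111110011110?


Count differing positions: . . . ^ . . ^ ^ . . . ^ ^ ^ . = 6 differences

6


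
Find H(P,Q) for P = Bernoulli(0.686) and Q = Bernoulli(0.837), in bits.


H(P,Q) = -p*log2(q) - (1-p)*log2(1-q). -0.686*log2(0.837) = 0.176097; -0.314*log2(0.163) = 0.821756. H(P,Q) = 0.176097 + 0.821756 = 0.9979

0.9979 bits


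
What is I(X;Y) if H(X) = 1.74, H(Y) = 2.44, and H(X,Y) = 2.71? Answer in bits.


I(X;Y) = H(X) + H(Y) - H(X,Y) = 1.74 + 2.44 - 2.71 = 1.47

1.47 bits


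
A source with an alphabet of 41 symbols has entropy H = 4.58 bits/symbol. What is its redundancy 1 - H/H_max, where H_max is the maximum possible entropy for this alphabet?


H_max = log2(K) = log2(41) = 5.3576 bits/symbol. Redundancy = 1 - H/H_max = 1 - 4.58/5.3576 = 1 - 0.8549 = 0.1451

0.1451


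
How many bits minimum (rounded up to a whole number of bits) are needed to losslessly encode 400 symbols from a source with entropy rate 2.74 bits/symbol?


Minimum bits >= n * H = 400 * 2.74 = 1096.0, rounded up to a whole number of bits = 1096

1096 bits


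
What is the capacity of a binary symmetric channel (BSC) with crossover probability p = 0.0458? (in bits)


H(p) = -p*log2(p) - (1-p)*log2(1-p) = -0.0458*log2(0.0458) - 0.9542*log2(0.9542) = 0.203742 + 0.064539 = 0.2683. C = 1 - H(p) = 1 - 0.2683 = 0.7317

0.7317 bits


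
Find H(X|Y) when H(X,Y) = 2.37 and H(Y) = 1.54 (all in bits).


H(X|Y) = H(X,Y) - H(Y) = 2.37 - 1.54 = 0.83

0.83 bits


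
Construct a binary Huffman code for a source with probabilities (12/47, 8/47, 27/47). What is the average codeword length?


Huffman construction (repeatedly merge the two least-probable nodes; each merge adds 1 bit to every symbol beneath it): 8/47 + 12/47 = 20/47; 20/47 + 27/47 = 1. Resulting codeword lengths (in the order the probabilities were given): (2, 2, 1). L_avg = sum(p_i * l_i) = 12/47*2 + 8/47*2 + 27/47*1 = 67/47 = 1.4255

1.4255 bits


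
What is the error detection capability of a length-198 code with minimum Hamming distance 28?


Detection capability = d_min - 1 = 28 - 1 = 27

27 errors


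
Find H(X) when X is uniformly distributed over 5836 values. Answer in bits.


H = log2(n) = log2(5836) = 12.5108

12.5108 bits


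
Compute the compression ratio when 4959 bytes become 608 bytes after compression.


Ratio = original / compressed = 4959 / 608 = 8.1562

8.1562


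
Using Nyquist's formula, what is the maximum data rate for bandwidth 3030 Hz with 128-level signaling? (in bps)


Rate = 2 * B * log2(M) = 2 * 3030 * 7.0 = 42420.0

42420.0 bps


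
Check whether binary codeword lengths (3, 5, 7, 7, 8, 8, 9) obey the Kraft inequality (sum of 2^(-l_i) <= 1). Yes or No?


Kraft sum = sum(2^(-l_i)) = 0.1816, need <= 1. Result: satisfied (a binary prefix-free code with these lengths exists)

Yes


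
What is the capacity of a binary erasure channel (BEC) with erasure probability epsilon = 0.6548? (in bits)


C = 1 - epsilon = 1 - 0.6548 = 0.3452

0.3452 bits


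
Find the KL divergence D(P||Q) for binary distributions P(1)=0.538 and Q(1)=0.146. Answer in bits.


KL = p*log2(p/q) + (1-p)*log2((1-p)/(1-q)) = 0.538*log2(0.538/0.146) + 0.462*log2(0.462/0.854) = 0.6028

0.6028 bits


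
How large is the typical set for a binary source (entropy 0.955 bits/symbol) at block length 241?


log2|A_typical| = nH = 241 * 0.955 = 230.155, so |A_typical| ~ 2^230.155 = 1.921e+69

1.921e+69


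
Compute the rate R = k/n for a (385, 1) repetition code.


Rate = k/n = 1/385

1/385


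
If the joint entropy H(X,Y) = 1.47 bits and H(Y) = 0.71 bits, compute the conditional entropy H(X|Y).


H(X|Y) = H(X,Y) - H(Y) = 1.47 - 0.71 = 0.76

0.76 bits


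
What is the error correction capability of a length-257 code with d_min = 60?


Correction capability = floor((d-1)/2) = floor((60-1)/2) = 29

29 errors


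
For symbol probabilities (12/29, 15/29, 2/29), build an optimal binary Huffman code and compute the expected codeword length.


Huffman construction (repeatedly merge the two least-probable nodes; each merge adds 1 bit to every symbol beneath it): 2/29 + 12/29 = 14/29; 14/29 + 15/29 = 1. Resulting codeword lengths (in the order the probabilities were given): (2, 1, 2). L_avg = sum(p_i * l_i) = 12/29*2 + 15/29*1 + 2/29*2 = 43/29 = 1.4828

1.4828 bits


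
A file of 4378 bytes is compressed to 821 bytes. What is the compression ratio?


Ratio = original / compressed = 4378 / 821 = 5.3325

5.3325


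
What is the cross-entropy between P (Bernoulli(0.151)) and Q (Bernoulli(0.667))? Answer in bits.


H(P,Q) = -p*log2(q) - (1-p)*log2(1-q). -0.151*log2(0.667) = 0.088220; -0.849*log2(0.333) = 1.346859. H(P,Q) = 0.088220 + 1.346859 = 1.4351

1.4351 bits


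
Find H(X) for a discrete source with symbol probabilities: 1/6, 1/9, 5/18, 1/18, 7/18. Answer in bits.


H = -sum(p_i * log2(p_i)). Terms: -(1/6)*log2(1/6) = 0.430827; -(1/9)*log2(1/9) = 0.352214; -(5/18)*log2(5/18) = 0.513332; -(1/18)*log2(1/18) = 0.231663; -(7/18)*log2(7/18) = 0.529888. H = 0.430827 + 0.352214 + 0.513332 + 0.231663 + 0.529888 = 2.0579

2.0579 bits


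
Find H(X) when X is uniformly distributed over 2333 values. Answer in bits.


H = log2(n) = log2(2333) = 11.188

11.188 bits


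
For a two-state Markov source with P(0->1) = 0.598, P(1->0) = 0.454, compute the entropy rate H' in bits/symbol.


Stationary distribution: pi_0 = p10/(p01+p10) = 0.4316, pi_1 = 0.5684. Entropy rate H' = pi_0*H(p01) + pi_1*H(p10) = 0.4316*0.9721 + 0.5684*0.9939 = 0.9845

0.9845 bits/symbol


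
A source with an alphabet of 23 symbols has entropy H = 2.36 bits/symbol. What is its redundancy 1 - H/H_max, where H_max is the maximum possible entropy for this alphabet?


H_max = log2(K) = log2(23) = 4.5236 bits/symbol. Redundancy = 1 - H/H_max = 1 - 2.36/4.5236 = 1 - 0.5217 = 0.4783

0.4783


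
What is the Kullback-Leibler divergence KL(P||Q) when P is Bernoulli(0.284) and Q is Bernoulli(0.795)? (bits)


KL = p*log2(p/q) + (1-p)*log2((1-p)/(1-q)) = 0.284*log2(0.284/0.795) + 0.716*log2(0.716/0.205) = 0.8701

0.8701 bits


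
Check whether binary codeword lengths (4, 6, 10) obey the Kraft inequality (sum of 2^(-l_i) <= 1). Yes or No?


Kraft sum = sum(2^(-l_i)) = 0.0791, need <= 1. Result: satisfied (a binary prefix-free code with these lengths exists)

Yes


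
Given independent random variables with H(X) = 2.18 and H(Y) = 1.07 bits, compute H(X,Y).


For independent variables, H(X,Y) = H(X) + H(Y) = 2.18 + 1.07 = 3.25

3.25 bits


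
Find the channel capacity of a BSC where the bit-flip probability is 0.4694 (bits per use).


H(p) = -p*log2(p) - (1-p)*log2(1-p) = -0.4694*log2(0.4694) - 0.5306*log2(0.5306) = 0.512167 + 0.485129 = 0.9973. C = 1 - H(p) = 1 - 0.9973 = 0.0027

0.0027 bits


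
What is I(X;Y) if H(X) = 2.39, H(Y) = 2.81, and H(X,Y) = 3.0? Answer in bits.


I(X;Y) = H(X) + H(Y) - H(X,Y) = 2.39 + 2.81 - 3.0 = 2.2

2.2 bits


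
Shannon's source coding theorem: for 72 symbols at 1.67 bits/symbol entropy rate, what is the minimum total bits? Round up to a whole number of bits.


Minimum bits >= n * H = 72 * 1.67 = 120.24, rounded up to a whole number of bits = 121

121 bits


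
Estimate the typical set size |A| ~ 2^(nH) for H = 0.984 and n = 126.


log2|A_typical| = nH = 126 * 0.984 = 123.984, so |A_typical| ~ 2^123.984 = 2.103e+37

2.103e+37


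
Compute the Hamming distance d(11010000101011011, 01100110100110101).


Count differing positions: ^ . ^ ^ . ^ ^ . . . ^ ^ . ^ ^ ^ . = 10 differences

10


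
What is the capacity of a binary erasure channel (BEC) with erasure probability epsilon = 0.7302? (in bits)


C = 1 - epsilon = 1 - 0.7302 = 0.2698

0.2698 bits


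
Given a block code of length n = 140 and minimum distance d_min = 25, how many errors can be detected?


Detection capability = d_min - 1 = 25 - 1 = 24

24 errors


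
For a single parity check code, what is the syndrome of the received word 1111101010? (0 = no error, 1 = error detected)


Syndrome = XOR of all bits = 1 XOR 1 XOR 1 XOR 1 XOR 1 XOR 0 XOR 1 XOR 0 XOR 1 XOR 0 = 1

1


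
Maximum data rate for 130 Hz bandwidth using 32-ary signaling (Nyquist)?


Rate = 2 * B * log2(M) = 2 * 130 * 5.0 = 1300.0

1300.0 bps


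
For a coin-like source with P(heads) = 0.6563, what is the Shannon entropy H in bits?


H = -p*log2(p) - (1-p)*log2(1-p). -0.6563*log2(0.6563) = 0.398750; -0.3437*log2(0.3437) = 0.529565. H = 0.398750 + 0.529565 = 0.9283

0.9283 bits


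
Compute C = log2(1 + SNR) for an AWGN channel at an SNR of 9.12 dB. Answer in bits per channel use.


SNR_linear = 10^(9.12/10) = 8.1658; C = log2(1 + SNR_linear) = log2(1 + 8.1658) = 3.1963

3.1963 bits/channel use


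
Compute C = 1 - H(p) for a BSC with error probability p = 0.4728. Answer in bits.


H(p) = -p*log2(p) - (1-p)*log2(1-p) = -0.4728*log2(0.4728) - 0.5272*log2(0.5272) = 0.510954 + 0.486910 = 0.9979. C = 1 - H(p) = 1 - 0.9979 = 0.0021

0.0021 bits


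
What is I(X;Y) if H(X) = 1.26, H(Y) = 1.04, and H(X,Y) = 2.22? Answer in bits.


I(X;Y) = H(X) + H(Y) - H(X,Y) = 1.26 + 1.04 - 2.22 = 0.08

0.08 bits


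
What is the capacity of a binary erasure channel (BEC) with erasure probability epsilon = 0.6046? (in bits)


C = 1 - epsilon = 1 - 0.6046 = 0.3954

0.3954 bits


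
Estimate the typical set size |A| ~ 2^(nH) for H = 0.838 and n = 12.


log2|A_typical| = nH = 12 * 0.838 = 10.056, so |A_typical| ~ 2^10.056 = 1.065e+03

1.065e+03


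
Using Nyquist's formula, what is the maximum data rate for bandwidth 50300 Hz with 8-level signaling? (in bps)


Rate = 2 * B * log2(M) = 2 * 50300 * 3.0 = 301800.0

301800.0 bps


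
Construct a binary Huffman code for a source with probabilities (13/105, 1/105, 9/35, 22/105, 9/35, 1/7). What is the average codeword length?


Huffman construction (repeatedly merge the two least-probable nodes; each merge adds 1 bit to every symbol beneath it): 1/105 + 13/105 = 2/15; 2/15 + 1/7 = 29/105; 22/105 + 9/35 = 7/15; 9/35 + 29/105 = 8/15; 7/15 + 8/15 = 1. Resulting codeword lengths (in the order the probabilities were given): (4, 4, 2, 2, 2, 3). L_avg = sum(p_i * l_i) = 13/105*4 + 1/105*4 + 9/35*2 + 22/105*2 + 9/35*2 + 1/7*3 = 253/105 = 2.4095

2.4095 bits


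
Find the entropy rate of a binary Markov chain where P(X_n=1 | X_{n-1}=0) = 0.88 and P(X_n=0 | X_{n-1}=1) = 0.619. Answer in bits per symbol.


Stationary distribution: pi_0 = p10/(p01+p10) = 0.4129, pi_1 = 0.5871. Entropy rate H' = pi_0*H(p01) + pi_1*H(p10) = 0.4129*0.5294 + 0.5871*0.9587 = 0.7814

0.7814 bits/symbol


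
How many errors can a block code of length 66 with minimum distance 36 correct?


Correction capability = floor((d-1)/2) = floor((36-1)/2) = 17

17 errors


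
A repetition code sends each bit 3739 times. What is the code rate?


Rate = k/n = 1/3739

1/3739


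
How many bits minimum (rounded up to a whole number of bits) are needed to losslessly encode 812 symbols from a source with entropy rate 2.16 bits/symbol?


Minimum bits >= n * H = 812 * 2.16 = 1753.92, rounded up to a whole number of bits = 1754

1754 bits


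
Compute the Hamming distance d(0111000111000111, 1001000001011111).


Count differing positions: ^ ^ ^ . . . . ^ ^ . . ^ ^ . . . = 7 differences

7


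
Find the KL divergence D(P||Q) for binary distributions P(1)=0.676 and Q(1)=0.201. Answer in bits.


KL = p*log2(p/q) + (1-p)*log2((1-p)/(1-q)) = 0.676*log2(0.676/0.201) + 0.324*log2(0.324/0.799) = 0.761

0.761 bits


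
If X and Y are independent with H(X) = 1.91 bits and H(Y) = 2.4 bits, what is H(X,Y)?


For independent variables, H(X,Y) = H(X) + H(Y) = 1.91 + 2.4 = 4.31

4.31 bits


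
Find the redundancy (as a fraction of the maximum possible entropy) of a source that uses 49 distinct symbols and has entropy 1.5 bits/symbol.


H_max = log2(K) = log2(49) = 5.6147 bits/symbol. Redundancy = 1 - H/H_max = 1 - 1.5/5.6147 = 1 - 0.2672 = 0.7328

0.7328


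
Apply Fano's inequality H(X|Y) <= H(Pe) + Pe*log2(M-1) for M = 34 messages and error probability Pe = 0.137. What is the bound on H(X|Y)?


H(Pe) = -Pe*log2(Pe) - (1-Pe)*log2(1-Pe) = -0.137*log2(0.137) - 0.863*log2(0.863) = 0.392882 + 0.183446 = 0.5763. Pe*log2(M-1) = 0.137*log2(33) = 0.691082. Bound = H(Pe) + Pe*log2(M-1) = 0.392882 + 0.183446 + 0.691082 = 1.2674

1.2674 bits


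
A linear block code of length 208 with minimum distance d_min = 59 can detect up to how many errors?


Detection capability = d_min - 1 = 59 - 1 = 58

58 errors


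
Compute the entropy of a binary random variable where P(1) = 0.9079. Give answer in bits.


H = -p*log2(p) - (1-p)*log2(1-p). -0.9079*log2(0.9079) = 0.126556; -0.0921*log2(0.0921) = 0.316884. H = 0.126556 + 0.316884 = 0.4434

0.4434 bits


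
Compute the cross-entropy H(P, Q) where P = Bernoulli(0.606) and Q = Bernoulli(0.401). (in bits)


H(P,Q) = -p*log2(q) - (1-p)*log2(1-q). -0.606*log2(0.401) = 0.798905; -0.394*log2(0.599) = 0.291313. H(P,Q) = 0.798905 + 0.291313 = 1.0902

1.0902 bits


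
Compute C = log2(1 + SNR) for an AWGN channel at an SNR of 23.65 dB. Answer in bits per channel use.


SNR_linear = 10^(23.65/10) = 231.7395; C = log2(1 + SNR_linear) = log2(1 + 231.7395) = 7.8626

7.8626 bits/channel use


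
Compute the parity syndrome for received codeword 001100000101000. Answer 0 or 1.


Syndrome = XOR of all bits = 0 XOR 0 XOR 1 XOR 1 XOR 0 XOR 0 XOR 0 XOR 0 XOR 0 XOR 1 XOR 0 XOR 1 XOR 0 XOR 0 XOR 0 = 0

0


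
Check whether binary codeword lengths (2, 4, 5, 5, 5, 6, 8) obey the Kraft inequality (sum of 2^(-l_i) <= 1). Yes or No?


Kraft sum = sum(2^(-l_i)) = 0.4258, need <= 1. Result: satisfied (a binary prefix-free code with these lengths exists)

Yes


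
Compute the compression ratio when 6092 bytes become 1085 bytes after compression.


Ratio = original / compressed = 6092 / 1085 = 5.6147

5.6147


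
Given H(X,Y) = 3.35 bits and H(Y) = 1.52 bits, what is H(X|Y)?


H(X|Y) = H(X,Y) - H(Y) = 3.35 - 1.52 = 1.83

1.83 bits


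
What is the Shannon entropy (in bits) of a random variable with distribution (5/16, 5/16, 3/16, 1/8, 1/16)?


H = -sum(p_i * log2(p_i)). Terms: -(5/16)*log2(5/16) = 0.524397; -(5/16)*log2(5/16) = 0.524397; -(3/16)*log2(3/16) = 0.452820; -(1/8)*log2(1/8) = 0.375000; -(1/16)*log2(1/16) = 0.250000. H = 0.524397 + 0.524397 + 0.452820 + 0.375000 + 0.250000 = 2.1266

2.1266 bits


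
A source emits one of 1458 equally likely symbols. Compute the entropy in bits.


H = log2(n) = log2(1458) = 10.5098

10.5098 bits


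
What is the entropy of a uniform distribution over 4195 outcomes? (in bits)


H = log2(n) = log2(4195) = 12.0345

12.0345 bits


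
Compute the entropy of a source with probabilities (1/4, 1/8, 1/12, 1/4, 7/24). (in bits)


H = -sum(p_i * log2(p_i)). Terms: -(1/4)*log2(1/4) = 0.500000; -(1/8)*log2(1/8) = 0.375000; -(1/12)*log2(1/12) = 0.298747; -(1/4)*log2(1/4) = 0.500000; -(7/24)*log2(7/24) = 0.518469. H = 0.500000 + 0.375000 + 0.298747 + 0.500000 + 0.518469 = 2.1922

2.1922 bits


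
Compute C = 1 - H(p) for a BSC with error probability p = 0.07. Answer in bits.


H(p) = -p*log2(p) - (1-p)*log2(1-p) = -0.07*log2(0.07) - 0.93*log2(0.93) = 0.268555 + 0.097369 = 0.3659. C = 1 - H(p) = 1 - 0.3659 = 0.6341

0.6341 bits


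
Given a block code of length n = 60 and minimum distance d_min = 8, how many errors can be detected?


Detection capability = d_min - 1 = 8 - 1 = 7

7 errors


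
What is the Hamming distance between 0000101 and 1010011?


Count differing positions: ^ . ^ . ^ ^ . = 4 differences

4


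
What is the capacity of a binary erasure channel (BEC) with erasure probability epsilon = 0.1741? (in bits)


C = 1 - epsilon = 1 - 0.1741 = 0.8259

0.8259 bits


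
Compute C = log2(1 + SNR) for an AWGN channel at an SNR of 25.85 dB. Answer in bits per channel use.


SNR_linear = 10^(25.85/10) = 384.5918; C = log2(1 + SNR_linear) = log2(1 + 384.5918) = 8.5909

8.5909 bits/channel use


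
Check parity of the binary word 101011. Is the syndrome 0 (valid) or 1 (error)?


Syndrome = XOR of all bits = 1 XOR 0 XOR 1 XOR 0 XOR 1 XOR 1 = 0

0


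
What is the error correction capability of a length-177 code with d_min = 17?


Correction capability = floor((d-1)/2) = floor((17-1)/2) = 8

8 errors


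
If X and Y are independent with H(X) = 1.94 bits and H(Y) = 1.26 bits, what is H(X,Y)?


For independent variables, H(X,Y) = H(X) + H(Y) = 1.94 + 1.26 = 3.2

3.2 bits


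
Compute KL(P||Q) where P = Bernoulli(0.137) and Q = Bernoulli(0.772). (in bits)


KL = p*log2(p/q) + (1-p)*log2((1-p)/(1-q)) = 0.137*log2(0.137/0.772) + 0.863*log2(0.863/0.228) = 1.3155

1.3155 bits


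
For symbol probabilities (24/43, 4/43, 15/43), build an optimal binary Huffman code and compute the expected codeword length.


Huffman construction (repeatedly merge the two least-probable nodes; each merge adds 1 bit to every symbol beneath it): 4/43 + 15/43 = 19/43; 19/43 + 24/43 = 1. Resulting codeword lengths (in the order the probabilities were given): (1, 2, 2). L_avg = sum(p_i * l_i) = 24/43*1 + 4/43*2 + 15/43*2 = 62/43 = 1.4419

1.4419 bits


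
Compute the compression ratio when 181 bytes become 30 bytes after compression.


Ratio = original / compressed = 181 / 30 = 6.0333

6.0333


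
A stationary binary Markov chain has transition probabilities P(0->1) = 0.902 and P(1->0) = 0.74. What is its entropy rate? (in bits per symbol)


Stationary distribution: pi_0 = p10/(p01+p10) = 0.4507, pi_1 = 0.5493. Entropy rate H' = pi_0*H(p01) + pi_1*H(p10) = 0.4507*0.4626 + 0.5493*0.8267 = 0.6626

0.6626 bits/symbol


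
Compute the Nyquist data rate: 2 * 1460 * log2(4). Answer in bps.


Rate = 2 * B * log2(M) = 2 * 1460 * 2.0 = 5840.0

5840.0 bps


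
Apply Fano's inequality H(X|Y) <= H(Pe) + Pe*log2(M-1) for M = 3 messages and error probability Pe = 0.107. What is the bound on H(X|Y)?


H(Pe) = -Pe*log2(Pe) - (1-Pe)*log2(1-Pe) = -0.107*log2(0.107) - 0.893*log2(0.893) = 0.345002 + 0.145798 = 0.4908. Pe*log2(M-1) = 0.107*log2(2) = 0.107000. Bound = H(Pe) + Pe*log2(M-1) = 0.345002 + 0.145798 + 0.107000 = 0.5978

0.5978 bits


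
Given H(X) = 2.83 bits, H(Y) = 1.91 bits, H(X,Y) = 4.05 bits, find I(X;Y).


I(X;Y) = H(X) + H(Y) - H(X,Y) = 2.83 + 1.91 - 4.05 = 0.69

0.69 bits


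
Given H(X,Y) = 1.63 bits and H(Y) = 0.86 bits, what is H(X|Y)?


H(X|Y) = H(X,Y) - H(Y) = 1.63 - 0.86 = 0.77

0.77 bits


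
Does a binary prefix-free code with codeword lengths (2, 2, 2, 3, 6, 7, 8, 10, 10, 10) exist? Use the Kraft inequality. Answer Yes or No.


Kraft sum = sum(2^(-l_i)) = 0.9053, need <= 1. Result: satisfied (a binary prefix-free code with these lengths exists)

Yes


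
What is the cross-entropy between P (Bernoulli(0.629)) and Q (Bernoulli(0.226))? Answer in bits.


H(P,Q) = -p*log2(q) - (1-p)*log2(1-q). -0.629*log2(0.226) = 1.349586; -0.371*log2(0.774) = 0.137120. H(P,Q) = 1.349586 + 0.137120 = 1.4867

1.4867 bits


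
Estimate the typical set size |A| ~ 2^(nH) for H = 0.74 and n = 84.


log2|A_typical| = nH = 84 * 0.74 = 62.16, so |A_typical| ~ 2^62.16 = 5.153e+18

5.153e+18


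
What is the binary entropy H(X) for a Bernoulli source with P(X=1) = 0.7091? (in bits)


H = -p*log2(p) - (1-p)*log2(1-p). -0.7091*log2(0.7091) = 0.351670; -0.2909*log2(0.2909) = 0.518211. H = 0.351670 + 0.518211 = 0.8699

0.8699 bits


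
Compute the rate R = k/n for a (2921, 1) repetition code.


Rate = k/n = 1/2921

1/2921


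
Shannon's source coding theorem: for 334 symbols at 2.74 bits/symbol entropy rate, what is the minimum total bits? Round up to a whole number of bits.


Minimum bits >= n * H = 334 * 2.74 = 915.16, rounded up to a whole number of bits = 916

916 bits


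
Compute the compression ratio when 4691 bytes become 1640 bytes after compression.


Ratio = original / compressed = 4691 / 1640 = 2.8604

2.8604


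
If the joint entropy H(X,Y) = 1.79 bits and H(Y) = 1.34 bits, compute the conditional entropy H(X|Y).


H(X|Y) = H(X,Y) - H(Y) = 1.79 - 1.34 = 0.45

0.45 bits


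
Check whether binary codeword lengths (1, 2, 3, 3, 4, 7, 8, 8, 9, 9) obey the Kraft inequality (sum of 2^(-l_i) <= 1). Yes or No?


Kraft sum = sum(2^(-l_i)) = 1.082, need <= 1. Result: violated (a binary prefix-free code with these lengths cannot exist)

No


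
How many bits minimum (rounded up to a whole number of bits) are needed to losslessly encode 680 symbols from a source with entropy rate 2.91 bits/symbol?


Minimum bits >= n * H = 680 * 2.91 = 1978.8, rounded up to a whole number of bits = 1979

1979 bits


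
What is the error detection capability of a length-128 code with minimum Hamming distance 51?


Detection capability = d_min - 1 = 51 - 1 = 50

50 errors


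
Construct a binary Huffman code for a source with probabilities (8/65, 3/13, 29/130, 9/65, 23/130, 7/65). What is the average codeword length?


Huffman construction (repeatedly merge the two least-probable nodes; each merge adds 1 bit to every symbol beneath it): 7/65 + 8/65 = 3/13; 9/65 + 23/130 = 41/130; 29/130 + 3/13 = 59/130; 3/13 + 41/130 = 71/130; 59/130 + 71/130 = 1. Resulting codeword lengths (in the order the probabilities were given): (3, 2, 2, 3, 3, 3). L_avg = sum(p_i * l_i) = 8/65*3 + 3/13*2 + 29/130*2 + 9/65*3 + 23/130*3 + 7/65*3 = 331/130 = 2.5462

2.5462 bits


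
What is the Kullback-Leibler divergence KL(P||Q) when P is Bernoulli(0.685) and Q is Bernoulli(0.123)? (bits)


KL = p*log2(p/q) + (1-p)*log2((1-p)/(1-q)) = 0.685*log2(0.685/0.123) + 0.315*log2(0.315/0.877) = 1.2317

1.2317 bits


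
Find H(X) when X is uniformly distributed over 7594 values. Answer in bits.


H = log2(n) = log2(7594) = 12.8906

12.8906 bits


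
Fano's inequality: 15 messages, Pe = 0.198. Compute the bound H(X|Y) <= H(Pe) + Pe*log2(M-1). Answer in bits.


H(Pe) = -Pe*log2(Pe) - (1-Pe)*log2(1-Pe) = -0.198*log2(0.198) - 0.802*log2(0.802) = 0.462613 + 0.255297 = 0.7179. Pe*log2(M-1) = 0.198*log2(14) = 0.753856. Bound = H(Pe) + Pe*log2(M-1) = 0.462613 + 0.255297 + 0.753856 = 1.4718

1.4718 bits


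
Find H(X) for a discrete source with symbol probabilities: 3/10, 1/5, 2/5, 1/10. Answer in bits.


H = -sum(p_i * log2(p_i)). Terms: -(3/10)*log2(3/10) = 0.521090; -(1/5)*log2(1/5) = 0.464386; -(2/5)*log2(2/5) = 0.528771; -(1/10)*log2(1/10) = 0.332193. H = 0.521090 + 0.464386 + 0.528771 + 0.332193 = 1.8464

1.8464 bits


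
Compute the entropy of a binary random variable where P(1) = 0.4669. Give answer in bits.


H = -p*log2(p) - (1-p)*log2(1-p). -0.4669*log2(0.4669) = 0.513036; -0.5331*log2(0.5331) = 0.483800. H = 0.513036 + 0.483800 = 0.9968

0.9968 bits


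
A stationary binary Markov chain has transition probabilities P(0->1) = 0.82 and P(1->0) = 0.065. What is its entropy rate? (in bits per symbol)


Stationary distribution: pi_0 = p10/(p01+p10) = 0.0734, pi_1 = 0.9266. Entropy rate H' = pi_0*H(p01) + pi_1*H(p10) = 0.0734*0.6801 + 0.9266*0.347 = 0.3714

0.3714 bits/symbol


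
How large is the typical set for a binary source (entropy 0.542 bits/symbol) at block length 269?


log2|A_typical| = nH = 269 * 0.542 = 145.798, so |A_typical| ~ 2^145.798 = 7.755e+43

7.755e+43


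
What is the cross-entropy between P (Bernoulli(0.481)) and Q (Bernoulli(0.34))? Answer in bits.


H(P,Q) = -p*log2(q) - (1-p)*log2(1-q). -0.481*log2(0.34) = 0.748625; -0.519*log2(0.66) = 0.311121. H(P,Q) = 0.748625 + 0.311121 = 1.0597

1.0597 bits


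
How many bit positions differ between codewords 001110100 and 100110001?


Count differing positions: ^ . ^ . . . ^ . ^ = 4 differences

4


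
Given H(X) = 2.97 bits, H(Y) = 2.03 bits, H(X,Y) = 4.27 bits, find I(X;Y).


I(X;Y) = H(X) + H(Y) - H(X,Y) = 2.97 + 2.03 - 4.27 = 0.73

0.73 bits


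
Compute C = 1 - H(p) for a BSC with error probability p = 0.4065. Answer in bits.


H(p) = -p*log2(p) - (1-p)*log2(1-p) = -0.4065*log2(0.4065) - 0.5935*log2(0.5935) = 0.527910 + 0.446716 = 0.9746. C = 1 - H(p) = 1 - 0.9746 = 0.0254

0.0254 bits


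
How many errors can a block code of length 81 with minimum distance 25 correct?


Correction capability = floor((d-1)/2) = floor((25-1)/2) = 12

12 errors


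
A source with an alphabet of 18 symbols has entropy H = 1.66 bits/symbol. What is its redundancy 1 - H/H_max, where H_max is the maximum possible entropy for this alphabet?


H_max = log2(K) = log2(18) = 4.1699 bits/symbol. Redundancy = 1 - H/H_max = 1 - 1.66/4.1699 = 1 - 0.3981 = 0.6019

0.6019


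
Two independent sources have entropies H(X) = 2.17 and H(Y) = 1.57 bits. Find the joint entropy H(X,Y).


For independent variables, H(X,Y) = H(X) + H(Y) = 2.17 + 1.57 = 3.74

3.74 bits


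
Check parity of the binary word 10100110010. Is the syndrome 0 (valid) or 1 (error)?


Syndrome = XOR of all bits = 1 XOR 0 XOR 1 XOR 0 XOR 0 XOR 1 XOR 1 XOR 0 XOR 0 XOR 1 XOR 0 = 1

1


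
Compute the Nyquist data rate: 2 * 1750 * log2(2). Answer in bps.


Rate = 2 * B * log2(M) = 2 * 1750 * 1.0 = 3500.0

3500.0 bps


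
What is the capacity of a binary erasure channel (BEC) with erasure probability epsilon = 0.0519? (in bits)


C = 1 - epsilon = 1 - 0.0519 = 0.9481

0.9481 bits


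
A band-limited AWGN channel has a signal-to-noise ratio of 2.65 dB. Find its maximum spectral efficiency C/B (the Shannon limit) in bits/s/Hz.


SNR_linear = 10^(2.65/10) = 1.8408; C/B = log2(1 + SNR_linear) = log2(1 + 1.8408) = 1.5063

1.5063 bits/s/Hz


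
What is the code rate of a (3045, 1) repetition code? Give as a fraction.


Rate = k/n = 1/3045

1/3045


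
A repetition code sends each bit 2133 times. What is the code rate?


Rate = k/n = 1/2133

1/2133


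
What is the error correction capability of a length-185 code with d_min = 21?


Correction capability = floor((d-1)/2) = floor((21-1)/2) = 10

10 errors


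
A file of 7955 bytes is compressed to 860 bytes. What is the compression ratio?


Ratio = original / compressed = 7955 / 860 = 9.25

9.25


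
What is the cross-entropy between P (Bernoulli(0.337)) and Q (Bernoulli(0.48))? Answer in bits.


H(P,Q) = -p*log2(q) - (1-p)*log2(1-q). -0.337*log2(0.48) = 0.356847; -0.663*log2(0.52) = 0.625485. H(P,Q) = 0.356847 + 0.625485 = 0.9823

0.9823 bits


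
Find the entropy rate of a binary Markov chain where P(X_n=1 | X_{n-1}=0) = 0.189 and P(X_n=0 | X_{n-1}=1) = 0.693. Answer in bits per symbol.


Stationary distribution: pi_0 = p10/(p01+p10) = 0.7857, pi_1 = 0.2143. Entropy rate H' = pi_0*H(p01) + pi_1*H(p10) = 0.7857*0.6994 + 0.2143*0.8897 = 0.7402

0.7402 bits/symbol


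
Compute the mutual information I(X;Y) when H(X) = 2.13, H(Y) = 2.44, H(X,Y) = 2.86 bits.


I(X;Y) = H(X) + H(Y) - H(X,Y) = 2.13 + 2.44 - 2.86 = 1.71

1.71 bits


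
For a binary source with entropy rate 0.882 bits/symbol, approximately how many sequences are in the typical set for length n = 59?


log2|A_typical| = nH = 59 * 0.882 = 52.038, so |A_typical| ~ 2^52.038 = 4.624e+15

4.624e+15


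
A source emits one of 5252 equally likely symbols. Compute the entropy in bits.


H = log2(n) = log2(5252) = 12.3587

12.3587 bits


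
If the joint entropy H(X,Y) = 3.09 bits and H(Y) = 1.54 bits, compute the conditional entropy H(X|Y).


H(X|Y) = H(X,Y) - H(Y) = 3.09 - 1.54 = 1.55

1.55 bits


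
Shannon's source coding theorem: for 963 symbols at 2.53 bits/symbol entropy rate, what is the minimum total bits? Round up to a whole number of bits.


Minimum bits >= n * H = 963 * 2.53 = 2436.39, rounded up to a whole number of bits = 2437

2437 bits


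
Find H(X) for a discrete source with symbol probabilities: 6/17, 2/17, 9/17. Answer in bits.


H = -sum(p_i * log2(p_i)). Terms: -(6/17)*log2(6/17) = 0.530294; -(2/17)*log2(2/17) = 0.363231; -(9/17)*log2(9/17) = 0.485755. H = 0.530294 + 0.363231 + 0.485755 = 1.3793

1.3793 bits


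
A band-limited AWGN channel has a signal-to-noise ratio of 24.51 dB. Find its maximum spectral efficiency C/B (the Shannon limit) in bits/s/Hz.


SNR_linear = 10^(24.51/10) = 282.488; C/B = log2(1 + SNR_linear) = log2(1 + 282.488) = 8.1471

8.1471 bits/s/Hz


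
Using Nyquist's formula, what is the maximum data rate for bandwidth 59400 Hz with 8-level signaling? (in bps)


Rate = 2 * B * log2(M) = 2 * 59400 * 3.0 = 356400.0

356400.0 bps


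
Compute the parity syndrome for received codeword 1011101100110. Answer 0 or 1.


Syndrome = XOR of all bits = 1 XOR 0 XOR 1 XOR 1 XOR 1 XOR 0 XOR 1 XOR 1 XOR 0 XOR 0 XOR 1 XOR 1 XOR 0 = 0

0


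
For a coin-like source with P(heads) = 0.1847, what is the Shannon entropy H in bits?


H = -p*log2(p) - (1-p)*log2(1-p). -0.1847*log2(0.1847) = 0.450067; -0.8153*log2(0.8153) = 0.240185. H = 0.450067 + 0.240185 = 0.6903

0.6903 bits


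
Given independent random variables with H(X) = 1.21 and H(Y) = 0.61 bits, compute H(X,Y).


For independent variables, H(X,Y) = H(X) + H(Y) = 1.21 + 0.61 = 1.82

1.82 bits


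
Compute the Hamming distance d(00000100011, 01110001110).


Count differing positions: . ^ ^ ^ . ^ . ^ ^ . ^ = 7 differences

7


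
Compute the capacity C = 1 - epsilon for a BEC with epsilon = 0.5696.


C = 1 - epsilon = 1 - 0.5696 = 0.4304

0.4304 bits


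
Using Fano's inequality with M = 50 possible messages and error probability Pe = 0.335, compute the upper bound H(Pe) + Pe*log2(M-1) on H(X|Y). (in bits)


H(Pe) = -Pe*log2(Pe) - (1-Pe)*log2(1-Pe) = -0.335*log2(0.335) - 0.665*log2(0.665) = 0.528552 + 0.391402 = 0.92. Pe*log2(M-1) = 0.335*log2(49) = 1.880928. Bound = H(Pe) + Pe*log2(M-1) = 0.528552 + 0.391402 + 1.880928 = 2.8009

2.8009 bits


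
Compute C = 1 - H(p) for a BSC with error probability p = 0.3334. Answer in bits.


H(p) = -p*log2(p) - (1-p)*log2(1-p) = -0.3334*log2(0.3334) - 0.6666*log2(0.6666) = 0.528330 + 0.390032 = 0.9184. C = 1 - H(p) = 1 - 0.9184 = 0.0816

0.0816 bits


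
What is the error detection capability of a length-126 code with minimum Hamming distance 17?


Detection capability = d_min - 1 = 17 - 1 = 16

16 errors


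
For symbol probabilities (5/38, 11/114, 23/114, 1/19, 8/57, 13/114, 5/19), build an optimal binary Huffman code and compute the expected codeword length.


Huffman construction (repeatedly merge the two least-probable nodes; each merge adds 1 bit to every symbol beneath it): 1/19 + 11/114 = 17/114; 13/114 + 5/38 = 14/57; 8/57 + 17/114 = 11/38; 23/114 + 14/57 = 17/38; 5/19 + 11/38 = 21/38; 17/38 + 21/38 = 1. Resulting codeword lengths (in the order the probabilities were given): (3, 4, 2, 4, 3, 3, 2). L_avg = sum(p_i * l_i) = 5/38*3 + 11/114*4 + 23/114*2 + 1/19*4 + 8/57*3 + 13/114*3 + 5/19*2 = 51/19 = 2.6842

2.6842 bits


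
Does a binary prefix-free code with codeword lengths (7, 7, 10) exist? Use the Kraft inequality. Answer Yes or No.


Kraft sum = sum(2^(-l_i)) = 0.0166, need <= 1. Result: satisfied (a binary prefix-free code with these lengths exists)

Yes


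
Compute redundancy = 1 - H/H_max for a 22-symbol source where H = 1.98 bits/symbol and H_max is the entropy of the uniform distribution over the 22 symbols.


H_max = log2(K) = log2(22) = 4.4594 bits/symbol. Redundancy = 1 - H/H_max = 1 - 1.98/4.4594 = 1 - 0.444 = 0.556

0.556


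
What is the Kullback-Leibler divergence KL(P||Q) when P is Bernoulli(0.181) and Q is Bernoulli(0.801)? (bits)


KL = p*log2(p/q) + (1-p)*log2((1-p)/(1-q)) = 0.181*log2(0.181/0.801) + 0.819*log2(0.819/0.199) = 1.2833

1.2833 bits


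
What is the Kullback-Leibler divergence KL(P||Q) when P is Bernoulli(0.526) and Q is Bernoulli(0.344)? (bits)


KL = p*log2(p/q) + (1-p)*log2((1-p)/(1-q)) = 0.526*log2(0.526/0.344) + 0.474*log2(0.474/0.656) = 0.1

0.1 bits


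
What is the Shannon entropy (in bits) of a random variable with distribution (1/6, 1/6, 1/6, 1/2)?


H = -sum(p_i * log2(p_i)). Terms: -(1/6)*log2(1/6) = 0.430827; -(1/6)*log2(1/6) = 0.430827; -(1/6)*log2(1/6) = 0.430827; -(1/2)*log2(1/2) = 0.500000. H = 0.430827 + 0.430827 + 0.430827 + 0.500000 = 1.7925

1.7925 bits


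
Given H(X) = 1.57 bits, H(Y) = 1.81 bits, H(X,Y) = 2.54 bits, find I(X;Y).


I(X;Y) = H(X) + H(Y) - H(X,Y) = 1.57 + 1.81 - 2.54 = 0.84

0.84 bits


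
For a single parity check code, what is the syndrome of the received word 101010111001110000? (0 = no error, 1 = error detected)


Syndrome = XOR of all bits = 1 XOR 0 XOR 1 XOR 0 XOR 1 XOR 0 XOR 1 XOR 1 XOR 1 XOR 0 XOR 0 XOR 1 XOR 1 XOR 1 XOR 0 XOR 0 XOR 0 XOR 0 = 1

1


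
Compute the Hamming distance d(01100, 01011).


Count differing positions: . . ^ ^ ^ = 3 differences

3


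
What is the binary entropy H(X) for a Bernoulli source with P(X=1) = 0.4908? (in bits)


H = -p*log2(p) - (1-p)*log2(1-p). -0.4908*log2(0.4908) = 0.503950; -0.5092*log2(0.5092) = 0.495806. H = 0.503950 + 0.495806 = 0.9998

0.9998 bits


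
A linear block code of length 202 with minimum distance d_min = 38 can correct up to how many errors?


Correction capability = floor((d-1)/2) = floor((38-1)/2) = 18

18 errors


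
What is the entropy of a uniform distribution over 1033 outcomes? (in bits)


H = log2(n) = log2(1033) = 10.0126

10.0126 bits


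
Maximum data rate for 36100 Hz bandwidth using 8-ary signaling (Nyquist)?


Rate = 2 * B * log2(M) = 2 * 36100 * 3.0 = 216600.0

216600.0 bps


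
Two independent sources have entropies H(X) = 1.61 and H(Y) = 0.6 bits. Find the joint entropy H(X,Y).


For independent variables, H(X,Y) = H(X) + H(Y) = 1.61 + 0.6 = 2.21

2.21 bits


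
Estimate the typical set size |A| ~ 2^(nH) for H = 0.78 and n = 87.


log2|A_typical| = nH = 87 * 0.78 = 67.86, so |A_typical| ~ 2^67.86 = 2.679e+20

2.679e+20


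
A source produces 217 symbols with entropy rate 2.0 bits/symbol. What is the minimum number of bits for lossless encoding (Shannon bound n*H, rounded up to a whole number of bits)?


Minimum bits >= n * H = 217 * 2.0 = 434.0, rounded up to a whole number of bits = 434

434 bits


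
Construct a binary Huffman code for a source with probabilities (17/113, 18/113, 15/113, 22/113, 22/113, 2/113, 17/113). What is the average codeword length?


Huffman construction (repeatedly merge the two least-probable nodes; each merge adds 1 bit to every symbol beneath it): 2/113 + 15/113 = 17/113; 17/113 + 17/113 = 34/113; 17/113 + 18/113 = 35/113; 22/113 + 22/113 = 44/113; 34/113 + 35/113 = 69/113; 44/113 + 69/113 = 1. Resulting codeword lengths (in the order the probabilities were given): (3, 3, 4, 2, 2, 4, 3). L_avg = sum(p_i * l_i) = 17/113*3 + 18/113*3 + 15/113*4 + 22/113*2 + 22/113*2 + 2/113*4 + 17/113*3 = 312/113 = 2.7611

2.7611 bits


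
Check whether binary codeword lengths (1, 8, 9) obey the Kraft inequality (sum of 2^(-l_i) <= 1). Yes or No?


Kraft sum = sum(2^(-l_i)) = 0.5059, need <= 1. Result: satisfied (a binary prefix-free code with these lengths exists)

Yes
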